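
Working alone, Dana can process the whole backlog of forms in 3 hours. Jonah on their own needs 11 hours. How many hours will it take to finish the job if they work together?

33/14 hours

Combined rate: 1/3 + 1/11 = (11 + 3)/33 = 14/33 per hour.
Time = 1 ÷ (14/33) = 33/14 hours.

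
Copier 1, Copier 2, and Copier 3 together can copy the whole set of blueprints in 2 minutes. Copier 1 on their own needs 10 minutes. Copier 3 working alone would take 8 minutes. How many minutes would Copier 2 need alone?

40/11 minutes

Combined rate is 1/2 per minute.
Known contribution: 1/10 + 1/8 = (4 + 5)/40 = 9/40 per minute.
So Copier 2's rate is 1/2 − 9/40 = 11/40, meaning 40/11 minutes alone.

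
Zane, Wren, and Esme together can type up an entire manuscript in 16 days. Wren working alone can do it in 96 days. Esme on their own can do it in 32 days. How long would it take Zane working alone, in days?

Combined rate is 1/16 per day.
Known contribution: 1/96 + 1/32 = (1 + 3)/96 = 4/96 = 1/24 per day.
So Zane's rate is 1/16 − 1/24 = 1/48, meaning 48 days alone.

48 days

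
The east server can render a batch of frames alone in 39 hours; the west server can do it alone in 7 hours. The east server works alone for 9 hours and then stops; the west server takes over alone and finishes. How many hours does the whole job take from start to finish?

In 9 hours the east server does 9/39 = 3/13 of the job, leaving 10/13.
The west server works at 1/7 per hour, so finishing takes 10/13 ÷ 1/7 = 70/13 hours.
Total time = 9 + 70/13 = 187/13 hours.

187/13 hours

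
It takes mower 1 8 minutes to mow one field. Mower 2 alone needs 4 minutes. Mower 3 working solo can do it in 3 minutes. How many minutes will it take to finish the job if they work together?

Combined rate: 1/8 + 1/4 + 1/3 = (3 + 6 + 8)/24 = 17/24 per minute.
Time = 1 ÷ (17/24) = 24/17 minutes.

24/17 minutes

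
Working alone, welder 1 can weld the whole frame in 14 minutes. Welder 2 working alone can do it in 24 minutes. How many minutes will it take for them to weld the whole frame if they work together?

168/19 minutes

Combined rate: 1/14 + 1/24 = (12 + 7)/168 = 19/168 per minute.
Time = 1 ÷ (19/168) = 168/19 minutes.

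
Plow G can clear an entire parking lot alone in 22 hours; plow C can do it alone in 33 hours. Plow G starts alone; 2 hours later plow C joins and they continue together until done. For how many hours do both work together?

12 hours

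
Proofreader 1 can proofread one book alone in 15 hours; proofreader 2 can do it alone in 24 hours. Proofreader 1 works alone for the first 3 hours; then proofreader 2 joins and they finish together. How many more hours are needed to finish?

96/13 hours

In 3 hours proofreader 1 does 3/15 = 1/5 of the job, leaving 4/5.
Proofreader 1 and proofreader 2 together work at 13/120 per hour, so finishing takes 4/5 ÷ 13/120 = 96/13 hours.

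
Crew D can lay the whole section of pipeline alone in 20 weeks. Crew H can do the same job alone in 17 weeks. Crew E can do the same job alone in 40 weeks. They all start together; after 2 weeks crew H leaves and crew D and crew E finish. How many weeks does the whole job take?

In the first 2 weeks the combined rate is 91/680, so 91/340 of the job is done, leaving 249/340.
After crew H leaves the rate is 3/40 per week; the remaining 249/340 takes 166/17 weeks.
Total = 2 + 166/17 = 200/17 weeks.

200/17 weeks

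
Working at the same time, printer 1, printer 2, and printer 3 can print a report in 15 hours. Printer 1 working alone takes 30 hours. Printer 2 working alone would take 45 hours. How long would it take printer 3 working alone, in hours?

Combined rate is 1/15 per hour.
Known contribution: 1/30 + 1/45 = (3 + 2)/90 = 5/90 = 1/18 per hour.
So printer 3's rate is 1/15 − 1/18 = 1/90, meaning 90 hours alone.

90 hours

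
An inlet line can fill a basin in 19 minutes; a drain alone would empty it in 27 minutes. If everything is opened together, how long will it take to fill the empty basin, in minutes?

513/8 minutes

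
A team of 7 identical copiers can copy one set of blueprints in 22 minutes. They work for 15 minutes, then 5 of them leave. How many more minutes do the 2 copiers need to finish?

49/2 minutes

One copier does 1/154 of the job per minute.
After 15 minutes with 7 copiers, 15/22 is done (7/22 left).
With 2 copiers the rate is 2/154 = 1/77, so the rest takes 7/22 ÷ 1/77 = 49/2 minutes.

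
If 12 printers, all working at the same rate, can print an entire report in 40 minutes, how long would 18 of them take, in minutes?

80/3 minutes

Total work is 12·40 = 480 printer-minutes.
With 18 printers: 480/18 = 80/3 minutes.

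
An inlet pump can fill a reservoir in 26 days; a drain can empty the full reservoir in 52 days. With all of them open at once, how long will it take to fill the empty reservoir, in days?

52 days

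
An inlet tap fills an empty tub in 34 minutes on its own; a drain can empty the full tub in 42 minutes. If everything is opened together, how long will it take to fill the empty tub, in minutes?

357/2 minutes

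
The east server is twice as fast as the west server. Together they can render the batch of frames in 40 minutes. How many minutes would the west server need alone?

120 minutes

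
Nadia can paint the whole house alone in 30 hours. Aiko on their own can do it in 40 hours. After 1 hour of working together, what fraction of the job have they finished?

Combined rate: 1/30 + 1/40 = (4 + 3)/120 = 7/120 per hour.
In 1 hour they complete 1·7/120 = 7/120 of the job.

7/120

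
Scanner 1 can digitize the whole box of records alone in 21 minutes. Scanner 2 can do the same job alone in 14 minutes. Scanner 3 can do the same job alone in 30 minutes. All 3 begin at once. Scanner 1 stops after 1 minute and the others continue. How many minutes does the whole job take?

100/11 minutes

In the first 1 minute the combined rate is 16/105, so 16/105 of the job is done, leaving 89/105.
After Scanner 1 leaves the rate is 11/105 per minute; the remaining 89/105 takes 89/11 minutes.
Total = 1 + 89/11 = 100/11 minutes.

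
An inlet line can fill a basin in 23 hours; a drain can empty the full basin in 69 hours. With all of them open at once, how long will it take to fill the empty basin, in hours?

69/2 hours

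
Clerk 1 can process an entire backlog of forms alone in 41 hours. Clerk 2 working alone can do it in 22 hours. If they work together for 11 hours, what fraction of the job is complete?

63/82

Combined rate: 1/41 + 1/22 = (22 + 41)/902 = 63/902 per hour.
In 11 hours they complete 11·63/902 = 63/82 of the job.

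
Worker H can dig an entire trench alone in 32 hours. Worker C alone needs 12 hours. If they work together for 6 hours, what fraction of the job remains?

Combined rate: 1/32 + 1/12 = (3 + 8)/96 = 11/96 per hour.
In 6 hours they complete 6·11/96 = 11/16 of the job.
So 5/16 remains.

5/16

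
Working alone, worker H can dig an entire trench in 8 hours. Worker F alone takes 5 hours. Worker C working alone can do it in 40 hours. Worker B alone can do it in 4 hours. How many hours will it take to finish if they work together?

Combined rate: 1/8 + 1/5 + 1/40 + 1/4 = (5 + 8 + 1 + 10)/40 = 24/40 = 3/5 per hour.
Time = 1 ÷ (3/5) = 5/3 hours.

5/3 hours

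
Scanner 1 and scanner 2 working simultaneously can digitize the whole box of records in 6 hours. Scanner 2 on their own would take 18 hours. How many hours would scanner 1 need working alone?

9 hours

Combined rate is 1/6 per hour.
Known contribution: 1/18 per hour.
So scanner 1's rate is 1/6 − 1/18 = 1/9, meaning 9 hours alone.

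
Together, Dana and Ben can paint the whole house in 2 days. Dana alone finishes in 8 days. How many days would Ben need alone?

8/3 days

Combined rate is 1/2 per day.
Known contribution: 1/8 per day.
So Ben's rate is 1/2 − 1/8 = 3/8, meaning 8/3 days alone.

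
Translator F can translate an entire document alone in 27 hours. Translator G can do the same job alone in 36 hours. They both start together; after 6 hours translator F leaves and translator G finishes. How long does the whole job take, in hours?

In the first 6 hours the combined rate is 7/108, so 7/18 of the job is done, leaving 11/18.
After translator F leaves the rate is 1/36 per hour; the remaining 11/18 takes 22 hours.
Total = 6 + 22 = 28 hours.

28 hours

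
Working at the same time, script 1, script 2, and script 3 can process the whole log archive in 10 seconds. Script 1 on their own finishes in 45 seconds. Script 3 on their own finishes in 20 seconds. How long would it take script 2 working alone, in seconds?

36 seconds

Combined rate is 1/10 per second.
Known contribution: 1/45 + 1/20 = (4 + 9)/180 = 13/180 per second.
So script 2's rate is 1/10 − 13/180 = 1/36, meaning 36 seconds alone.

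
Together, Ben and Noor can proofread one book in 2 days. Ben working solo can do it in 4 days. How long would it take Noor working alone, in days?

4 days

Combined rate is 1/2 per day.
Known contribution: 1/4 per day.
So Noor's rate is 1/2 − 1/4 = 1/4, meaning 4 days alone.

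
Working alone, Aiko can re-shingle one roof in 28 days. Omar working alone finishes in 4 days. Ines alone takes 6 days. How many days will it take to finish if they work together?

42/19 days

Combined rate: 1/28 + 1/4 + 1/6 = (3 + 21 + 14)/84 = 38/84 = 19/42 per day.
Time = 1 ÷ (19/42) = 42/19 days.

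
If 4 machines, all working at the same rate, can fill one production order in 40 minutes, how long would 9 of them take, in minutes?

Total work is 4·40 = 160 machine-minutes.
With 9 machines: 160/9 minutes.

160/9 minutes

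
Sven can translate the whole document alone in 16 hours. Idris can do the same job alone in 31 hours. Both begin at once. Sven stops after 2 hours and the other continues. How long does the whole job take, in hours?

217/8 hours

In the first 2 hours the combined rate is 47/496, so 47/248 of the job is done, leaving 201/248.
After Sven leaves the rate is 1/31 per hour; the remaining 201/248 takes 201/8 hours.
Total = 2 + 201/8 = 217/8 hours.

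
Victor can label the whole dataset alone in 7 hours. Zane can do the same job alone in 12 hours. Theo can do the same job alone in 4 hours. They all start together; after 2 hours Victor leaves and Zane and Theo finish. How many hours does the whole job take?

In the first 2 hours the combined rate is 10/21, so 20/21 of the job is done, leaving 1/21.
After Victor leaves the rate is 1/3 per hour; the remaining 1/21 takes 1/7 hours.
Total = 2 + 1/7 = 15/7 hours.

15/7 hours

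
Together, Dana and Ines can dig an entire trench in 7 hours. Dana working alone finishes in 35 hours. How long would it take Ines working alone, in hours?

Combined rate is 1/7 per hour.
Known contribution: 1/35 per hour.
So Ines's rate is 1/7 − 1/35 = 4/35, meaning 35/4 hours alone.

35/4 hours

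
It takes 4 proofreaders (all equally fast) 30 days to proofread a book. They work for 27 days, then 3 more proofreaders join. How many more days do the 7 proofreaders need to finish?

One proofreader does 1/120 of the job per day.
After 27 days with 4 proofreaders, 9/10 is done (1/10 left).
With 7 proofreaders the rate is 7/120, so the rest takes 1/10 ÷ 7/120 = 12/7 days.

12/7 days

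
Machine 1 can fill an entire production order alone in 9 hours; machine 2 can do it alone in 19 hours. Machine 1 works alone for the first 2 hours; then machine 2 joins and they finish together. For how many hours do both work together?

19/4 hours

In 2 hours machine 1 does 2/9 of the job, leaving 7/9.
Machine 1 and machine 2 together work at 28/171 per hour, so finishing takes 7/9 ÷ 28/171 = 19/4 hours.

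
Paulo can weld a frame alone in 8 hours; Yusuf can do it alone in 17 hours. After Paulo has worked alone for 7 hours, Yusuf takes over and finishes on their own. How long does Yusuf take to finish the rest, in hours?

17/8 hours

In 7 hours Paulo does 7/8 of the job, leaving 1/8.
Yusuf works at 1/17 per hour, so finishing takes 1/8 ÷ 1/17 = 17/8 hours.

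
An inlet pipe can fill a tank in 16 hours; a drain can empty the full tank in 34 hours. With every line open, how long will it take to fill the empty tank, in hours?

Net rate = 1/16 − 1/34 = (17 − 8)/272 = 9/272 per hour.
Filling time = 1 ÷ (9/272) = 272/9 hours.

272/9 hours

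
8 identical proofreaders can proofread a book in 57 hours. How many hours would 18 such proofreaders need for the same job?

Total work is 8·57 = 456 proofreader-hours.
With 18 proofreaders: 456/18 = 76/3 hours.

76/3 hours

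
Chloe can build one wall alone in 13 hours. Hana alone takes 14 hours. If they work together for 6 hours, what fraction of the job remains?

Combined rate: 1/13 + 1/14 = (14 + 13)/182 = 27/182 per hour.
In 6 hours they complete 6·27/182 = 81/91 of the job.
So 10/91 remains.

10/91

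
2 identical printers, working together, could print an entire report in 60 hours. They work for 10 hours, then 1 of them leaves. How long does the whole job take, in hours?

One printer does 1/120 of the job per hour.
After 10 hours with 2 printers, 1/6 is done (5/6 left).
With 1 printer the rate is 1/120, so the rest takes 5/6 ÷ 1/120 = 100 hours.
Total = 10 + 100 = 110 hours.

110 hours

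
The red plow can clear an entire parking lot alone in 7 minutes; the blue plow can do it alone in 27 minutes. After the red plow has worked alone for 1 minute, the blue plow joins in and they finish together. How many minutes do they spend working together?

81/17 minutes

In 1 minute the red plow does 1/7 of the job, leaving 6/7.
The red plow and the blue plow together work at 34/189 per minute, so finishing takes 6/7 ÷ 34/189 = 81/17 minutes.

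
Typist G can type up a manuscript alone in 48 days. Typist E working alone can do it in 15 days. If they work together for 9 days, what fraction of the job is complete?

63/80

Combined rate: 1/48 + 1/15 = (5 + 16)/240 = 21/240 = 7/80 per day.
In 9 days they complete 9·7/80 = 63/80 of the job.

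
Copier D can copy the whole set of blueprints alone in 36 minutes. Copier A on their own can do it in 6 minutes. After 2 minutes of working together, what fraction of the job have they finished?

7/18

Combined rate: 1/36 + 1/6 = (1 + 6)/36 = 7/36 per minute.
In 2 minutes they complete 2·7/36 = 7/18 of the job.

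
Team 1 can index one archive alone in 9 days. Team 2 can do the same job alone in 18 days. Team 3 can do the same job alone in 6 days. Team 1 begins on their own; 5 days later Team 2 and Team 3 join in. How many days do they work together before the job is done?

4/3 days

In the first 5 days Team 1 alone does 5/9 of the job, leaving 4/9.
Once everyone is working, combined rate: 1/9 + 1/18 + 1/6 = (2 + 1 + 3)/18 = 6/18 = 1/3 per day.
Remaining 4/9 at 1/3 per day takes 4/3 days.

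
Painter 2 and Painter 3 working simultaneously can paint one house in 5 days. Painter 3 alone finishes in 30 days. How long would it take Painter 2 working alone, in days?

6 days

Combined rate is 1/5 per day.
Known contribution: 1/30 per day.
So Painter 2's rate is 1/5 − 1/30 = 1/6, meaning 6 days alone.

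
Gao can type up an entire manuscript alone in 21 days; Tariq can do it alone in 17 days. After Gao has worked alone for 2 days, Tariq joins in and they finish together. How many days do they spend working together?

17/2 days

In 2 days Gao does 2/21 of the job, leaving 19/21.
Gao and Tariq together work at 38/357 per day, so finishing takes 19/21 ÷ 38/357 = 17/2 days.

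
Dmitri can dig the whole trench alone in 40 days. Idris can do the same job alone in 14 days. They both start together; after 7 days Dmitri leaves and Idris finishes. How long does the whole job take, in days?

In the first 7 days the combined rate is 27/280, so 27/40 of the job is done, leaving 13/40.
After Dmitri leaves the rate is 1/14 per day; the remaining 13/40 takes 91/20 days.
Total = 7 + 91/20 = 231/20 days.

231/20 days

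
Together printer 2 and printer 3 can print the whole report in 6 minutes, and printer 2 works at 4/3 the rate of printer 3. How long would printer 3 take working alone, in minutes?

14 minutes

Let printer 3's rate be r; then printer 2's rate is (4/3)r, so together (4/3 + 1)r = (7/3)r = 1/6.
Thus r = 1/14 per minute.
Printer 3 alone: 14 minutes; printer 2 alone: 21/2 minutes.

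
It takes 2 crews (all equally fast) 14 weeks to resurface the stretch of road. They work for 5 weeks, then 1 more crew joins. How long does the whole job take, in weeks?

11 weeks

One crew does 1/28 of the job per week.
After 5 weeks with 2 crews, 5/14 is done (9/14 left).
With 3 crews the rate is 3/28, so the rest takes 9/14 ÷ 3/28 = 6 weeks.
Total = 5 + 6 = 11 weeks.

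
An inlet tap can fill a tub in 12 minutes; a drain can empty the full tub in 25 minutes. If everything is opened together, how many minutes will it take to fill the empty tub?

Net rate = 1/12 − 1/25 = (25 − 12)/300 = 13/300 per minute.
Filling time = 1 ÷ (13/300) = 300/13 minutes.

300/13 minutes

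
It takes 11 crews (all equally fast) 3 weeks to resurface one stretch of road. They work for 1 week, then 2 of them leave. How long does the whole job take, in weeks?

31/9 weeks

One crew does 1/33 of the job per week.
After 1 week with 11 crews, 1/3 is done (2/3 left).
With 9 crews the rate is 9/33 = 3/11, so the rest takes 2/3 ÷ 3/11 = 22/9 weeks.
Total = 1 + 22/9 = 31/9 weeks.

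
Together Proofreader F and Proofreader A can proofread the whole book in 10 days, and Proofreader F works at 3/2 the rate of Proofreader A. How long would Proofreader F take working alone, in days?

50/3 days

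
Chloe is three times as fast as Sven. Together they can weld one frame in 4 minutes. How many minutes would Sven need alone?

Let Sven's rate be r; then Chloe's rate is 3r, so together (3 + 1)r = 4r = 1/4.
Thus r = 1/16 per minute.
Sven alone: 16 minutes; Chloe alone: 16/3 minutes.

16 minutes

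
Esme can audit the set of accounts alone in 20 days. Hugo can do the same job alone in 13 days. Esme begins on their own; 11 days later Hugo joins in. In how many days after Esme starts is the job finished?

160/11 days

In the first 11 days Esme alone does 11/20 of the job, leaving 9/20.
Once everyone is working, combined rate: 1/20 + 1/13 = (13 + 20)/260 = 33/260 per day.
Remaining 9/20 at 33/260 per day takes 39/11 days.
Total from the start = 11 + 39/11 = 160/11 days.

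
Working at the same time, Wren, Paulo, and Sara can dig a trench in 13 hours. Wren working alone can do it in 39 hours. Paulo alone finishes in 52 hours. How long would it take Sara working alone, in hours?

Combined rate is 1/13 per hour.
Known contribution: 1/39 + 1/52 = (4 + 3)/156 = 7/156 per hour.
So Sara's rate is 1/13 − 7/156 = 5/156, meaning 156/5 hours alone.

156/5 hours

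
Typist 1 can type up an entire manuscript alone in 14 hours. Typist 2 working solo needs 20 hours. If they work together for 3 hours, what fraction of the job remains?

89/140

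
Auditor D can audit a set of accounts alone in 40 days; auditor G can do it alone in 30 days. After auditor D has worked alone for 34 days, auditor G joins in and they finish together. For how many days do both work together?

In 34 days auditor D does 34/40 = 17/20 of the job, leaving 3/20.
Auditor D and auditor G together work at 7/120 per day, so finishing takes 3/20 ÷ 7/120 = 18/7 days.

18/7 days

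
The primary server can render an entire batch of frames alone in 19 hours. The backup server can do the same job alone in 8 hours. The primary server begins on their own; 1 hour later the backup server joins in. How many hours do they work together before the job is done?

16/3 hours

In the first 1 hour the primary server alone does 1/19 of the job, leaving 18/19.
Once everyone is working, combined rate: 1/19 + 1/8 = (8 + 19)/152 = 27/152 per hour.
Remaining 18/19 at 27/152 per hour takes 16/3 hours.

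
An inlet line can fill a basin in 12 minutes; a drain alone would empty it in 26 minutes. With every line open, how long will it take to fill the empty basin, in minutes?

Net rate = 1/12 − 1/26 = (13 − 6)/156 = 7/156 per minute.
Filling time = 1 ÷ (7/156) = 156/7 minutes.

156/7 minutes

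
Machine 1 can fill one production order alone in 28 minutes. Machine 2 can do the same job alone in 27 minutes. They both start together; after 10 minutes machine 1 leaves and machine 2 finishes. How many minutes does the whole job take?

243/14 minutes

In the first 10 minutes the combined rate is 55/756, so 275/378 of the job is done, leaving 103/378.
After machine 1 leaves the rate is 1/27 per minute; the remaining 103/378 takes 103/14 minutes.
Total = 10 + 103/14 = 243/14 minutes.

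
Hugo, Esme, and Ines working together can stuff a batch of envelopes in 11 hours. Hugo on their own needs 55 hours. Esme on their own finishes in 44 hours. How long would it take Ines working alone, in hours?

20 hours

Combined rate is 1/11 per hour.
Known contribution: 1/55 + 1/44 = (4 + 5)/220 = 9/220 per hour.
So Ines's rate is 1/11 − 9/220 = 1/20, meaning 20 hours alone.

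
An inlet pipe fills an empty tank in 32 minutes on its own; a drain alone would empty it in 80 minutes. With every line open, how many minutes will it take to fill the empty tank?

160/3 minutes

Net rate = 1/32 − 1/80 = (5 − 2)/160 = 3/160 per minute.
Filling time = 1 ÷ (3/160) = 160/3 minutes.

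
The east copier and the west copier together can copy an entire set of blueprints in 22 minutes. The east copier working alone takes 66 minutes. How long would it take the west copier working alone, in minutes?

33 minutes

Combined rate is 1/22 per minute.
Known contribution: 1/66 per minute.
So the west copier's rate is 1/22 − 1/66 = 1/33, meaning 33 minutes alone.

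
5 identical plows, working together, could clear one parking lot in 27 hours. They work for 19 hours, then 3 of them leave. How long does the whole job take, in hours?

One plow does 1/135 of the job per hour.
After 19 hours with 5 plows, 19/27 is done (8/27 left).
With 2 plows the rate is 2/135, so the rest takes 8/27 ÷ 2/135 = 20 hours.
Total = 19 + 20 = 39 hours.

39 hours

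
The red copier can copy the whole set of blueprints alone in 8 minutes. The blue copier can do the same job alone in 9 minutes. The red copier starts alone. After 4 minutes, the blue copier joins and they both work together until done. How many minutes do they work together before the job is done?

In the first 4 minutes the red copier alone does 4/8 = 1/2 of the job, leaving 1/2.
Once everyone is working, combined rate: 1/8 + 1/9 = (9 + 8)/72 = 17/72 per minute.
Remaining 1/2 at 17/72 per minute takes 36/17 minutes.

36/17 minutes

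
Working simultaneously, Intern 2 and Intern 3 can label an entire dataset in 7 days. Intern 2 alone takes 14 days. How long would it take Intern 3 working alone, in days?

Combined rate is 1/7 per day.
Known contribution: 1/14 per day.
So Intern 3's rate is 1/7 − 1/14 = 1/14, meaning 14 days alone.

14 days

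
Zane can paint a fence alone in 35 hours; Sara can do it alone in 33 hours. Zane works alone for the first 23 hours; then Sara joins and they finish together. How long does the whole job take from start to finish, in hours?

490/17 hours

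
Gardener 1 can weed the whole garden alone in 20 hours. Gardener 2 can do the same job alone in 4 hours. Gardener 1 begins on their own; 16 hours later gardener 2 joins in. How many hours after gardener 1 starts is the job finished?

50/3 hours

In the first 16 hours gardener 1 alone does 16/20 = 4/5 of the job, leaving 1/5.
Once everyone is working, combined rate: 1/20 + 1/4 = (1 + 5)/20 = 6/20 = 3/10 per hour.
Remaining 1/5 at 3/10 per hour takes 2/3 hours.
Total from the start = 16 + 2/3 = 50/3 hours.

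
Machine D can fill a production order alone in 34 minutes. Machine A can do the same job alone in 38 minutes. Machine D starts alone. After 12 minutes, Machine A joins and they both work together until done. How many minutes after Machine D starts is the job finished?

425/18 minutes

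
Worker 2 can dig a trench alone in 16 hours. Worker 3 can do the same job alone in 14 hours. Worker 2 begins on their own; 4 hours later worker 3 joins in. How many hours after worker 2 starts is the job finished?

48/5 hours

In the first 4 hours worker 2 alone does 4/16 = 1/4 of the job, leaving 3/4.
Once everyone is working, combined rate: 1/16 + 1/14 = (7 + 8)/112 = 15/112 per hour.
Remaining 3/4 at 15/112 per hour takes 28/5 hours.
Total from the start = 4 + 28/5 = 48/5 hours.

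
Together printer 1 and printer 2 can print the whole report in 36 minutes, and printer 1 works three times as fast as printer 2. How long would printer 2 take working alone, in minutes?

Let printer 2's rate be r; then printer 1's rate is 3r, so together (3 + 1)r = 4r = 1/36.
Thus r = 1/144 per minute.
Printer 2 alone: 144 minutes; printer 1 alone: 48 minutes.

144 minutes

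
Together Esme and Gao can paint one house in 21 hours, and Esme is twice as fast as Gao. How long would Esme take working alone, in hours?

63/2 hours

Let Gao's rate be r; then Esme's rate is 2r, so together (2 + 1)r = 3r = 1/21.
Thus r = 1/63 per hour.
Gao alone: 63 hours; Esme alone: 63/2 hours.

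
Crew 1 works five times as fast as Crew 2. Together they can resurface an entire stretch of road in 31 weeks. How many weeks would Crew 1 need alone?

Let Crew 2's rate be r; then Crew 1's rate is 5r, so together (5 + 1)r = 6r = 1/31.
Thus r = 1/186 per week.
Crew 2 alone: 186 weeks; Crew 1 alone: 186/5 weeks.

186/5 weeks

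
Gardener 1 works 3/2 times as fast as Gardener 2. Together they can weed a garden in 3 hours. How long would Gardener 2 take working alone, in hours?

Let Gardener 2's rate be r; then Gardener 1's rate is (3/2)r, so together (3/2 + 1)r = (5/2)r = 1/3.
Thus r = 2/15 per hour.
Gardener 2 alone: 15/2 hours; Gardener 1 alone: 5 hours.

15/2 hours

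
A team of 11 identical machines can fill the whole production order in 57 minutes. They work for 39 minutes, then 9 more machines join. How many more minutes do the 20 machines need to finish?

One machine does 1/627 of the job per minute.
After 39 minutes with 11 machines, 13/19 is done (6/19 left).
With 20 machines the rate is 20/627, so the rest takes 6/19 ÷ 20/627 = 99/10 minutes.

99/10 minutes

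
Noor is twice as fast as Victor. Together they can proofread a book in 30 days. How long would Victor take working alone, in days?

Let Victor's rate be r; then Noor's rate is 2r, so together (2 + 1)r = 3r = 1/30.
Thus r = 1/90 per day.
Victor alone: 90 days; Noor alone: 45 days.

90 days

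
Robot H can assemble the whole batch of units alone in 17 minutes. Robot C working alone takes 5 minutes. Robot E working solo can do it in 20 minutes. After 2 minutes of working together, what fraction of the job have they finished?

Combined rate: 1/17 + 1/5 + 1/20 = (20 + 68 + 17)/340 = 105/340 = 21/68 per minute.
In 2 minutes they complete 2·21/68 = 21/34 of the job.

21/34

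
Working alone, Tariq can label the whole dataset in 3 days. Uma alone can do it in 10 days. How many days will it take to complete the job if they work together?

With two workers the combined time is the product over the sum: 3·10/(3+10) = 30/13 days.

30/13 days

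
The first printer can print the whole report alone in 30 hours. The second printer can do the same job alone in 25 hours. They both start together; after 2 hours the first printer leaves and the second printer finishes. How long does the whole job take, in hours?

70/3 hours

In the first 2 hours the combined rate is 11/150, so 11/75 of the job is done, leaving 64/75.
After the first printer leaves the rate is 1/25 per hour; the remaining 64/75 takes 64/3 hours.
Total = 2 + 64/3 = 70/3 hours.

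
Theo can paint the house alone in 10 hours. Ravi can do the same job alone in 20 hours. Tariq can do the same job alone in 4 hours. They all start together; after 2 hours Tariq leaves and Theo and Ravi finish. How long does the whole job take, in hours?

In the first 2 hours the combined rate is 2/5, so 4/5 of the job is done, leaving 1/5.
After Tariq leaves the rate is 3/20 per hour; the remaining 1/5 takes 4/3 hours.
Total = 2 + 4/3 = 10/3 hours.

10/3 hours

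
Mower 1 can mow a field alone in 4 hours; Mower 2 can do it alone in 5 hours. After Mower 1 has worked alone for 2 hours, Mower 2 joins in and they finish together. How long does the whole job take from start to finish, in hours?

In 2 hours Mower 1 does 2/4 = 1/2 of the job, leaving 1/2.
Mower 1 and Mower 2 together work at 9/20 per hour, so finishing takes 1/2 ÷ 9/20 = 10/9 hours.
Total time = 2 + 10/9 = 28/9 hours.

28/9 hours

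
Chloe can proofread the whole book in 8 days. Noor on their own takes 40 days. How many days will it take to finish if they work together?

20/3 days

With two workers the combined time is the product over the sum: 8·40/(8+40) = 320/48 = 20/3 days.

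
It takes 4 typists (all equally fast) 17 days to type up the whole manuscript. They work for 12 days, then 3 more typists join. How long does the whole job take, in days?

One typist does 1/68 of the job per day.
After 12 days with 4 typists, 12/17 is done (5/17 left).
With 7 typists the rate is 7/68, so the rest takes 5/17 ÷ 7/68 = 20/7 days.
Total = 12 + 20/7 = 104/7 days.

104/7 days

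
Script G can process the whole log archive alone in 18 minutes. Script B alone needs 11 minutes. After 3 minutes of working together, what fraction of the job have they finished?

29/66

Combined rate: 1/18 + 1/11 = (11 + 18)/198 = 29/198 per minute.
In 3 minutes they complete 3·29/198 = 29/66 of the job.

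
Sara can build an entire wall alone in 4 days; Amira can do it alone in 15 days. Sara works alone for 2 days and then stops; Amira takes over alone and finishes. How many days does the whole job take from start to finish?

In 2 days Sara does 2/4 = 1/2 of the job, leaving 1/2.
Amira works at 1/15 per day, so finishing takes 1/2 ÷ 1/15 = 15/2 days.
Total time = 2 + 15/2 = 19/2 days.

19/2 days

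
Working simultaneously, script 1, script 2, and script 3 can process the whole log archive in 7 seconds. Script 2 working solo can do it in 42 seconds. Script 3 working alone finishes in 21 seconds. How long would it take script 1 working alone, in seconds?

14 seconds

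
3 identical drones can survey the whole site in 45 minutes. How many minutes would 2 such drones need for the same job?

135/2 minutes

Total work is 3·45 = 135 drone-minutes.
With 2 drones: 135/2 minutes.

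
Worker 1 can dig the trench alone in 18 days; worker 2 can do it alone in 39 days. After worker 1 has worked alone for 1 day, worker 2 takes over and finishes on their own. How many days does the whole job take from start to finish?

227/6 days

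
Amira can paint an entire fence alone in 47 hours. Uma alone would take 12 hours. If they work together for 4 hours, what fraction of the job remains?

82/141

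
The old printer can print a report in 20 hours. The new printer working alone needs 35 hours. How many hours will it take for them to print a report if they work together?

140/11 hours

Combined rate: 1/20 + 1/35 = (7 + 4)/140 = 11/140 per hour.
Time = 1 ÷ (11/140) = 140/11 hours.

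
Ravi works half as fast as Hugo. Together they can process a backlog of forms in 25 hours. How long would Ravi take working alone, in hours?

75 hours

Let Hugo's rate be r; then Ravi's rate is (1/2)r, so together (1/2 + 1)r = (3/2)r = 1/25.
Thus r = 2/75 per hour.
Hugo alone: 75/2 hours; Ravi alone: 75 hours.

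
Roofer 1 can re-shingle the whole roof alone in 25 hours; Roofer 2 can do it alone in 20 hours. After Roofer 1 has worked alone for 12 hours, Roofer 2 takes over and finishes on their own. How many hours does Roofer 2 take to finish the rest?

In 12 hours Roofer 1 does 12/25 of the job, leaving 13/25.
Roofer 2 works at 1/20 per hour, so finishing takes 13/25 ÷ 1/20 = 52/5 hours.

52/5 hours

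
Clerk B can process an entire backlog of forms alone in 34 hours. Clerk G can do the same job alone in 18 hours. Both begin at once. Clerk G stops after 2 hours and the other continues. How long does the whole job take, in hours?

272/9 hours

In the first 2 hours the combined rate is 13/153, so 26/153 of the job is done, leaving 127/153.
After clerk G leaves the rate is 1/34 per hour; the remaining 127/153 takes 254/9 hours.
Total = 2 + 254/9 = 272/9 hours.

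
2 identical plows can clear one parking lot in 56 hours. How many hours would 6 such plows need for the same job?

Total work is 2·56 = 112 plow-hours.
With 6 plows: 112/6 = 56/3 hours.

56/3 hours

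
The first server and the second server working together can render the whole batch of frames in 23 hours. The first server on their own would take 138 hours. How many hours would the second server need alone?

138/5 hours

Combined rate is 1/23 per hour.
Known contribution: 1/138 per hour.
So the second server's rate is 1/23 − 1/138 = 5/138, meaning 138/5 hours alone.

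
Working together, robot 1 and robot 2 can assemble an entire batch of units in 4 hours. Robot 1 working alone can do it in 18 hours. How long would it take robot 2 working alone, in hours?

Combined rate is 1/4 per hour.
Known contribution: 1/18 per hour.
So robot 2's rate is 1/4 − 1/18 = 7/36, meaning 36/7 hours alone.

36/7 hours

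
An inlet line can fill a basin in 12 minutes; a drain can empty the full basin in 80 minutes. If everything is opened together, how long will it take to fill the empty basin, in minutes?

Net rate = 1/12 − 1/80 = (20 − 3)/240 = 17/240 per minute.
Filling time = 1 ÷ (17/240) = 240/17 minutes.

240/17 minutes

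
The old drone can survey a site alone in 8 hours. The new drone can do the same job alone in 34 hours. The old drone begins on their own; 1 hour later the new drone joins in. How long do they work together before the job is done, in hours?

In the first 1 hour the old drone alone does 1/8 of the job, leaving 7/8.
Once everyone is working, combined rate: 1/8 + 1/34 = (17 + 4)/136 = 21/136 per hour.
Remaining 7/8 at 21/136 per hour takes 17/3 hours.

17/3 hours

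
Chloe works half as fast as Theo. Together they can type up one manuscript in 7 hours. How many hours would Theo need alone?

21/2 hours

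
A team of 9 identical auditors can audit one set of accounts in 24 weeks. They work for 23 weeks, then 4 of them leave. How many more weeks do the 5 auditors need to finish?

One auditor does 1/216 of the job per week.
After 23 weeks with 9 auditors, 23/24 is done (1/24 left).
With 5 auditors the rate is 5/216, so the rest takes 1/24 ÷ 5/216 = 9/5 weeks.

9/5 weeks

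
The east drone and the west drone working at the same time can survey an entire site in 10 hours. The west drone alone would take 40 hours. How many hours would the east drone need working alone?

Combined rate is 1/10 per hour.
Known contribution: 1/40 per hour.
So the east drone's rate is 1/10 − 1/40 = 3/40, meaning 40/3 hours alone.

40/3 hours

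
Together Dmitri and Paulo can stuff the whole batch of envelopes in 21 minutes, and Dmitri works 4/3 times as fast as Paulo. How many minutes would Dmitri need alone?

147/4 minutes

Let Paulo's rate be r; then Dmitri's rate is (4/3)r, so together (4/3 + 1)r = (7/3)r = 1/21.
Thus r = 1/49 per minute.
Paulo alone: 49 minutes; Dmitri alone: 147/4 minutes.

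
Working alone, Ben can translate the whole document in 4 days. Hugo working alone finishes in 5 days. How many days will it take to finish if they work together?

With two workers the combined time is the product over the sum: 4·5/(4+5) = 20/9 days.

20/9 days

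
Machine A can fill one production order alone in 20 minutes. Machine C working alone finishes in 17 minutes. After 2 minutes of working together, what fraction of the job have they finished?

Combined rate: 1/20 + 1/17 = (17 + 20)/340 = 37/340 per minute.
In 2 minutes they complete 2·37/340 = 37/170 of the job.

37/170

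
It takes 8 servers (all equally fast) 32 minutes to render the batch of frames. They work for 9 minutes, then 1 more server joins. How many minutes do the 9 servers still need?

184/9 minutes

One server does 1/256 of the job per minute.
After 9 minutes with 8 servers, 9/32 is done (23/32 left).
With 9 servers the rate is 9/256, so the rest takes 23/32 ÷ 9/256 = 184/9 minutes.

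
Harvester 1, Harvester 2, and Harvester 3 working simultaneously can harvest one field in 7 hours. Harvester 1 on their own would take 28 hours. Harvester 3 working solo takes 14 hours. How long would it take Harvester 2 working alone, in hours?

28 hours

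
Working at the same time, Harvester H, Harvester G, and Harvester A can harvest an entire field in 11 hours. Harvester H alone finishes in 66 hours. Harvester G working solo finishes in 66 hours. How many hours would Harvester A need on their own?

Combined rate is 1/11 per hour.
Known contribution: 1/66 + 1/66 = (1 + 1)/66 = 2/66 = 1/33 per hour.
So Harvester A's rate is 1/11 − 1/33 = 2/33, meaning 33/2 hours alone.

33/2 hours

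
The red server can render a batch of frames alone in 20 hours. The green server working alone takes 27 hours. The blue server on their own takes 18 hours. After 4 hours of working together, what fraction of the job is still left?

58/135

Combined rate: 1/20 + 1/27 + 1/18 = (27 + 20 + 30)/540 = 77/540 per hour.
In 4 hours they complete 4·77/540 = 77/135 of the job.
So 58/135 remains.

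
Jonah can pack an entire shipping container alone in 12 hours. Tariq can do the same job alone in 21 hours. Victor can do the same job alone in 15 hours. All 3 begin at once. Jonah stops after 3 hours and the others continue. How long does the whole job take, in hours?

In the first 3 hours the combined rate is 83/420, so 83/140 of the job is done, leaving 57/140.
After Jonah leaves the rate is 4/35 per hour; the remaining 57/140 takes 57/16 hours.
Total = 3 + 57/16 = 105/16 hours.

105/16 hours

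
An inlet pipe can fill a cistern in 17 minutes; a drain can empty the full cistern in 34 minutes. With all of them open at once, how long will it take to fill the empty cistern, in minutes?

Net rate = 1/17 − 1/34 = (2 − 1)/34 = 1/34 per minute.
Filling time = 1 ÷ (1/34) = 34 minutes.

34 minutes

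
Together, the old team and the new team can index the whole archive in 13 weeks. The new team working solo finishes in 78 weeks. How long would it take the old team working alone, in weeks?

78/5 weeks

Combined rate is 1/13 per week.
Known contribution: 1/78 per week.
So the old team's rate is 1/13 − 1/78 = 5/78, meaning 78/5 weeks alone.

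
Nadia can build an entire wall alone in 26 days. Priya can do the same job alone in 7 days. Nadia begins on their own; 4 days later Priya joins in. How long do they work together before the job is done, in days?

In the first 4 days Nadia alone does 4/26 = 2/13 of the job, leaving 11/13.
Once everyone is working, combined rate: 1/26 + 1/7 = (7 + 26)/182 = 33/182 per day.
Remaining 11/13 at 33/182 per day takes 14/3 days.

14/3 days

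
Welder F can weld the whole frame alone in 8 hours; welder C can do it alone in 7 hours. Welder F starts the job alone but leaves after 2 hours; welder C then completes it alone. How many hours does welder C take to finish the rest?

21/4 hours

In 2 hours welder F does 2/8 = 1/4 of the job, leaving 3/4.
Welder C works at 1/7 per hour, so finishing takes 3/4 ÷ 1/7 = 21/4 hours.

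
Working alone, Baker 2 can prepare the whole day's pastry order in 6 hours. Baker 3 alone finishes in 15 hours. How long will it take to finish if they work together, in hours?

30/7 hours

With two workers the combined time is the product over the sum: 6·15/(6+15) = 90/21 = 30/7 hours.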